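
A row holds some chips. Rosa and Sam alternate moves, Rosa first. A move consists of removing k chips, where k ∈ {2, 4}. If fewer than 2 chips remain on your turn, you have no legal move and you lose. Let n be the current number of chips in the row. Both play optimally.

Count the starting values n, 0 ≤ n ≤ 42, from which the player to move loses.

Compute win/loss labels from the base case upward. A position with no move is L. Any other position is W if it can reach an L in one move, else L.
n=0: no move → L
n=1: no move → L
n=2: can move to 0, which is L ⇒ W
n=3: can move to 1, which is L ⇒ W
n=4: can move to 0, which is L ⇒ W
n=5: can move to 1, which is L ⇒ W
n=6: moves to 4(W), 2(W); every one is W ⇒ L
n=7: moves to 5(W), 3(W); every one is W ⇒ L
n=8: can move to 6, which is L ⇒ W
n=9: can move to 7, which is L ⇒ W
n=10: can move to 6, which is L ⇒ W
n=11: can move to 7, which is L ⇒ W
n=12: moves to 10(W), 8(W); every one is W ⇒ L
n=13: moves to 11(W), 9(W); every one is W ⇒ L
n=14: can move to 12, which is L ⇒ W
n=15: can move to 13, which is L ⇒ W
n=16: can move to 12, which is L ⇒ W
n=17: can move to 13, which is L ⇒ W
n=18: moves to 16(W), 14(W); every one is W ⇒ L
n=19: moves to 17(W), 15(W); every one is W ⇒ L
n=20: can move to 18, which is L ⇒ W
n=21: can move to 19, which is L ⇒ W
n=22: can move to 18, which is L ⇒ W
n=23: can move to 19, which is L ⇒ W
n=24: moves to 22(W), 20(W); every one is W ⇒ L
n=25: moves to 23(W), 21(W); every one is W ⇒ L
n=26: can move to 24, which is L ⇒ W
n=27: can move to 25, which is L ⇒ W
n=28: can move to 24, which is L ⇒ W
n=29: can move to 25, which is L ⇒ W
n=30: moves to 28(W), 26(W); every one is W ⇒ L
n=31: moves to 29(W), 27(W); every one is W ⇒ L
n=32: can move to 30, which is L ⇒ W
n=33: can move to 31, which is L ⇒ W
n=34: can move to 30, which is L ⇒ W
n=35: can move to 31, which is L ⇒ W
n=36: moves to 34(W), 32(W); every one is W ⇒ L
n=37: moves to 35(W), 33(W); every one is W ⇒ L
n=38: can move to 36, which is L ⇒ W
n=39: can move to 37, which is L ⇒ W
n=40: can move to 36, which is L ⇒ W
n=41: can move to 37, which is L ⇒ W
n=42: moves to 40(W), 38(W); every one is W ⇒ L
L entries with 0 ≤ n ≤ 42: n = 0, 1, 6, 7, 12, 13, 18, 19, 24, 25, 30, 31, 36, 37, 42; that makes 15.

15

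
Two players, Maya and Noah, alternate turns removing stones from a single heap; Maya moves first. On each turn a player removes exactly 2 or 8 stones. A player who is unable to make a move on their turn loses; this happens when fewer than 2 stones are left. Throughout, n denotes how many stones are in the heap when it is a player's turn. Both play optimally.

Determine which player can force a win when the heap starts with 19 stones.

Label each position W (a win for the player to move) or L (a loss). A position with no legal move is L; any other position is W exactly when some move reaches an L, and L when every move reaches a W.
n=0: no move → L
n=1: no move → L
n=2: reaches L-position 0 → W
n=3: reaches L-position 1 → W
n=4: only reaches 2(W), which is W → L
n=5: only reaches 3(W), which is W → L
n=6: reaches L-position 4 → W
n=7: reaches L-position 5 → W
n=8: reaches L-position 0 → W
n=9: reaches L-position 1 → W
n=10: only reaches 8(W), 2(W), all W → L
n=11: only reaches 9(W), 3(W), all W → L
n=12: reaches L-position 10 → W
n=13: reaches L-position 11 → W
n=14: only reaches 12(W), 6(W), all W → L
n=15: only reaches 13(W), 7(W), all W → L
n=16: reaches L-position 14 → W
n=17: reaches L-position 15 → W
n=18: reaches L-position 10 → W
n=19: reaches L-position 11 → W
From 19 Maya can remove 8, leaving 11, reaching an L position.

Maya wins.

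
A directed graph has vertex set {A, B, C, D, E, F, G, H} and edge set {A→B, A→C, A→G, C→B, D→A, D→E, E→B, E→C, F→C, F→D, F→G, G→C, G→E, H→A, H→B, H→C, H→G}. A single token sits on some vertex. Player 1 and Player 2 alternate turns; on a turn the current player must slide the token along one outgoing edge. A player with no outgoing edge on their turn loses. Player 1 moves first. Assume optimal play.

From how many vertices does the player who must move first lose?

3

Label each position W (a win for the player to move) or L (a loss). A position with no legal move is L; any other position is W exactly when some move reaches an L, and L when every move reaches a W.
Every edge goes from a vertex to one that appears earlier in the order B, C, E, G, A, D, F, H, so processing vertices in that order labels each vertex after all of its successors.
B: no outgoing edge → L
C: can move to B, which is L ⇒ W
E: can move to B, which is L ⇒ W
G: moves to E(W), C(W); every one is W ⇒ L
A: can move to G, which is L ⇒ W
D: moves to A(W), E(W); every one is W ⇒ L
F: can move to D, which is L ⇒ W
H: can move to G, which is L ⇒ W
The L vertices are B, D, G; that is 3 in all.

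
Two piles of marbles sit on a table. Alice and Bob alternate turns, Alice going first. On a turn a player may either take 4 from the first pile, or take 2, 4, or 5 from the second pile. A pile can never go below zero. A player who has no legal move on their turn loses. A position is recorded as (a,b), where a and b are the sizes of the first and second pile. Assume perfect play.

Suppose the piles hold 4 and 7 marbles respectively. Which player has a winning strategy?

Alice wins.

Label each position W (a win for the player to move) or L (a loss). A position with no legal move is L; any other position is W exactly when some move reaches an L, and L when every move reaches a W.
No move ever increases a pile, so every position that can arise here has a ≤ 4 and b ≤ 7; it is enough to label the cells with 0 ≤ a ≤ 4 and 0 ≤ b ≤ 7.
Every move lowers a or b (never raises either), so fill the grid row by row in increasing a, and left to right within a row: each cell's successors are then already labelled.
      b=0  b=1  b=2  b=3  b=4  b=5  b=6  b=7
a=0:    L    L    W    W    W    W    W    L
a=1:    L    L    W    W    W    W    W    L
a=2:    L    L    W    W    W    W    W    L
a=3:    L    L    W    W    W    W    W    L
a=4:    W    W    L    L    W    W    W    W
Cells with no legal move (terminal, hence L): (0,0), (0,1), (1,0), (1,1), (2,0), (2,1), (3,0), (3,1).
The remaining L cells, each justified by listing all of its moves:
(0,7): L (options (0,5)(W), (0,3)(W), (0,2)(W) are all W)
(1,7): L (options (1,5)(W), (1,3)(W), (1,2)(W) are all W)
(2,7): L (options (2,5)(W), (2,3)(W), (2,2)(W) are all W)
(3,7): L (options (3,5)(W), (3,3)(W), (3,2)(W) are all W)
(4,2): L (options (0,2)(W), (4,0)(W) are all W)
(4,3): L (options (0,3)(W), (4,1)(W) are all W)
Every other cell has at least one move into one of the L cells above, so it is W.
The starting position (4,7) is W: Alice should move to (0,7), handing over an L position.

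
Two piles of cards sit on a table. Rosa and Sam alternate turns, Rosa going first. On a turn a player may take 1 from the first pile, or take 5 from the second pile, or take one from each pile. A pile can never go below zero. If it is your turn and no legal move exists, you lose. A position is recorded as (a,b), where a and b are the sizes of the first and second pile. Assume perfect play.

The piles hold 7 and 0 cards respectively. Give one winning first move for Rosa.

Positions with no move are L. A position that does have a move is losing for the player to move precisely when every available move leads to a winning position for the opponent. Fill in the labels:
No move ever increases a pile, so every position that can arise here has a ≤ 7 and b ≤ 0; it is enough to label the cells with 0 ≤ a ≤ 7 and 0 ≤ b ≤ 0.
Every move lowers a or b (never raises either), so fill the grid row by row in increasing a, and left to right within a row: each cell's successors are then already labelled.
      b=0
a=0:    L
a=1:    W
a=2:    L
a=3:    W
a=4:    L
a=5:    W
a=6:    L
a=7:    W
Cells with no legal move (terminal, hence L): (0,0).
The remaining L cells, each justified by listing all of its moves:
(2,0): L (sole option (1,0)(W) is W)
(4,0): L (sole option (3,0)(W) is W)
(6,0): L (sole option (5,0)(W) is W)
Every other cell has at least one move into one of the L cells above, so it is W.
From (7,0), the L positions reachable in one move are: (6,0).

Move to (6,0).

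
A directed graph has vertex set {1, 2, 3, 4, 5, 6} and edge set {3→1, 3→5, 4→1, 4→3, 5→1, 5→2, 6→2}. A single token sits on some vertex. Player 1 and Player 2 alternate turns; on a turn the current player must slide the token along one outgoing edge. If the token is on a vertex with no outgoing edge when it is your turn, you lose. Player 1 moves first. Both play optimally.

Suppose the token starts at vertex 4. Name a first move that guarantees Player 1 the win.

Move to 1.

Label each position W (a win for the player to move) or L (a loss). A position with no legal move is L; any other position is W exactly when some move reaches an L, and L when every move reaches a W.
Every edge goes from a vertex to one that appears earlier in the order 1, 2, 5, 3, 6, 4, so processing vertices in that order labels each vertex after all of its successors.
1: no outgoing edge → L
2: no outgoing edge → L
5: →2(L), so W
3: →1(L), so W
6: →2(L), so W
4: →1(L), so W
From 4, the L positions reachable in one move are: 1.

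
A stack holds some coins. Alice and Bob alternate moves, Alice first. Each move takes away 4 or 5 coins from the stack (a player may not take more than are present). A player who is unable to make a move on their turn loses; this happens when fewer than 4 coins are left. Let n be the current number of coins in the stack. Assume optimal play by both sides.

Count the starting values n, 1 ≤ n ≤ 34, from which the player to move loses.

15

Build the W/L table. Terminal = L. A non-terminal position is W if it has a move to some L; otherwise it is L.
n=0: no move → L
n=1: no move → L
n=2: no move → L
n=3: no move → L
n=4: W (go to 0, an L position)
n=5: W (go to 1, an L position)
n=6: W (go to 2, an L position)
n=7: W (go to 3, an L position)
n=8: W (go to 3, an L position)
n=9: L (options 5(W), 4(W) are all W)
n=10: L (options 6(W), 5(W) are all W)
n=11: L (options 7(W), 6(W) are all W)
n=12: L (options 8(W), 7(W) are all W)
n=13: W (go to 9, an L position)
n=14: W (go to 10, an L position)
n=15: W (go to 11, an L position)
n=16: W (go to 12, an L position)
n=17: W (go to 12, an L position)
n=18: L (options 14(W), 13(W) are all W)
n=19: L (options 15(W), 14(W) are all W)
n=20: L (options 16(W), 15(W) are all W)
n=21: L (options 17(W), 16(W) are all W)
n=22: W (go to 18, an L position)
n=23: W (go to 19, an L position)
n=24: W (go to 20, an L position)
n=25: W (go to 21, an L position)
n=26: W (go to 21, an L position)
n=27: L (options 23(W), 22(W) are all W)
n=28: L (options 24(W), 23(W) are all W)
n=29: L (options 25(W), 24(W) are all W)
n=30: L (options 26(W), 25(W) are all W)
n=31: W (go to 27, an L position)
n=32: W (go to 28, an L position)
n=33: W (go to 29, an L position)
n=34: W (go to 30, an L position)
L entries with 1 ≤ n ≤ 34 (n=0 is outside the asked range and is not counted): n = 1, 2, 3, 9, 10, 11, 12, 18, 19, 20, 21, 27, 28, 29, 30; that makes 15.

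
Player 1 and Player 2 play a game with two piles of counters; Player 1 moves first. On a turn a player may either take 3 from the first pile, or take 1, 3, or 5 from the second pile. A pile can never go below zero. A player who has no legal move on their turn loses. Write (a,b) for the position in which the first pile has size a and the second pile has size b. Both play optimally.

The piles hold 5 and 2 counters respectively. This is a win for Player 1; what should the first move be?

Move to (2,2).

Work bottom-up. With no move the player to move loses. Otherwise the position is W if at least one move leads to an L position for the opponent, and L if every move leads to a W.
No move ever increases a pile, so every position that can arise here has a ≤ 5 and b ≤ 2; it is enough to label the cells with 0 ≤ a ≤ 5 and 0 ≤ b ≤ 2.
Every move lowers a or b (never raises either), so fill the grid row by row in increasing a, and left to right within a row: each cell's successors are then already labelled.
      b=0  b=1  b=2
a=0:    L    W    L
a=1:    L    W    L
a=2:    L    W    L
a=3:    W    L    W
a=4:    W    L    W
a=5:    W    L    W
Cells with no legal move (terminal, hence L): (0,0), (1,0), (2,0).
The remaining L cells, each justified by listing all of its moves:
(0,2): L (sole option (0,1)(W) is W)
(1,2): L (sole option (1,1)(W) is W)
(2,2): L (sole option (2,1)(W) is W)
(3,1): L (options (0,1)(W), (3,0)(W) are all W)
(4,1): L (options (1,1)(W), (4,0)(W) are all W)
(5,1): L (options (2,1)(W), (5,0)(W) are all W)
Every other cell has at least one move into one of the L cells above, so it is W.
From (5,2), the L positions reachable in one move are: (2,2), (5,1). Any move reaching one of these is winning.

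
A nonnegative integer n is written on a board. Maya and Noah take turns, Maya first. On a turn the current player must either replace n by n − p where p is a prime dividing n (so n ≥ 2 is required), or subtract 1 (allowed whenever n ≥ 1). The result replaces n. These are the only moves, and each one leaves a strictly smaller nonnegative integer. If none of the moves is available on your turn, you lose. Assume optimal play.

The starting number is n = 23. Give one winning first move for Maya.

Build the W/L table. Terminal = L. A non-terminal position is W if it has a move to some L; otherwise it is L.
n=0: no move → L
n=1: can move to 0, which is L ⇒ W
n=2: can move to 0, which is L ⇒ W
n=3: can move to 0, which is L ⇒ W
n=4: moves to 2(W), 3(W); every one is W ⇒ L
n=5: can move to 0, which is L ⇒ W
n=6: can move to 4, which is L ⇒ W
n=7: can move to 0, which is L ⇒ W
n=8: moves to 6(W), 7(W); every one is W ⇒ L
n=9: can move to 8, which is L ⇒ W
n=10: can move to 8, which is L ⇒ W
n=11: can move to 0, which is L ⇒ W
n=12: moves to 9(W), 10(W), 11(W); every one is W ⇒ L
n=13: can move to 0, which is L ⇒ W
n=14: can move to 12, which is L ⇒ W
n=15: can move to 12, which is L ⇒ W
n=16: moves to 14(W), 15(W); every one is W ⇒ L
n=17: can move to 0, which is L ⇒ W
n=18: can move to 16, which is L ⇒ W
n=19: can move to 0, which is L ⇒ W
n=20: moves to 15(W), 18(W), 19(W); every one is W ⇒ L
n=21: can move to 20, which is L ⇒ W
n=22: can move to 20, which is L ⇒ W
n=23: can move to 0, which is L ⇒ W
From 23, the L positions reachable in one move are: 0.

Move to 0.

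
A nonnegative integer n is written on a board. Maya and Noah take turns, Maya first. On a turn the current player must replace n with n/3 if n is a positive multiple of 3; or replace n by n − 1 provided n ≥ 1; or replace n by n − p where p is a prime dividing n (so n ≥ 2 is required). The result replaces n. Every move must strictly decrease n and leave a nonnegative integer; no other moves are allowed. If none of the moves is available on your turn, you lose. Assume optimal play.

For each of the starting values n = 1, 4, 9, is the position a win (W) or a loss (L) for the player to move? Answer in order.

1: W, 4: L, 9: W

Classify positions by backward induction: terminal positions (no move available) are L. From any other position, the mover wins iff some move reaches an L.
n=0: no move → L
n=1: can move to 0, which is L ⇒ W
n=2: can move to 0, which is L ⇒ W
n=3: can move to 0, which is L ⇒ W
n=4: moves to 2(W), 3(W); every one is W ⇒ L
n=5: can move to 0, which is L ⇒ W
n=6: can move to 4, which is L ⇒ W
n=7: can move to 0, which is L ⇒ W
n=8: moves to 6(W), 7(W); every one is W ⇒ L
n=9: can move to 8, which is L ⇒ W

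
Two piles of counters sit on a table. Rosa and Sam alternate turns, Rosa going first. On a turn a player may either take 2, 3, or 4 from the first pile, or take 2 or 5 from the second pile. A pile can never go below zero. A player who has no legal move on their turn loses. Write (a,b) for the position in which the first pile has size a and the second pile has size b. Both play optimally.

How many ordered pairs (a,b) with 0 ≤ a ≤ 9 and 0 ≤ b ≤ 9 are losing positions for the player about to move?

Positions with no move are L. A position that does have a move is losing for the player to move precisely when every available move leads to a winning position for the opponent. Fill in the labels:
Every move lowers a or b (never raises either), so fill the grid row by row in increasing a, and left to right within a row: each cell's successors are then already labelled.
      b=0  b=1  b=2  b=3  b=4  b=5  b=6  b=7  b=8  b=9
a=0:    L    L    W    W    L    W    W    L    L    W
a=1:    L    L    W    W    L    W    W    L    L    W
a=2:    W    W    L    L    W    W    L    W    W    L
a=3:    W    W    L    L    W    W    L    W    W    L
a=4:    W    W    W    W    W    L    W    W    W    W
a=5:    W    W    W    W    W    L    W    W    W    W
a=6:    L    L    W    W    L    W    W    L    L    W
a=7:    L    L    W    W    L    W    W    L    L    W
a=8:    W    W    L    L    W    W    L    W    W    L
a=9:    W    W    L    L    W    W    L    W    W    L
Cells with no legal move (terminal, hence L): (0,0), (0,1), (1,0), (1,1).
The remaining L cells, each justified by listing all of its moves:
(0,4): only reaches (0,2)(W), which is W → L
(0,7): only reaches (0,5)(W), (0,2)(W), all W → L
(0,8): only reaches (0,6)(W), (0,3)(W), all W → L
(1,4): only reaches (1,2)(W), which is W → L
(1,7): only reaches (1,5)(W), (1,2)(W), all W → L
(1,8): only reaches (1,6)(W), (1,3)(W), all W → L
(2,2): only reaches (0,2)(W), (2,0)(W), all W → L
(2,3): only reaches (0,3)(W), (2,1)(W), all W → L
(2,6): only reaches (0,6)(W), (2,4)(W), (2,1)(W), all W → L
(2,9): only reaches (0,9)(W), (2,7)(W), (2,4)(W), all W → L
(3,2): only reaches (1,2)(W), (0,2)(W), (3,0)(W), all W → L
(3,3): only reaches (1,3)(W), (0,3)(W), (3,1)(W), all W → L
(3,6): only reaches (1,6)(W), (0,6)(W), (3,4)(W), (3,1)(W), all W → L
(3,9): only reaches (1,9)(W), (0,9)(W), (3,7)(W), (3,4)(W), all W → L
(4,5): only reaches (2,5)(W), (1,5)(W), (0,5)(W), (4,3)(W), (4,0)(W), all W → L
(5,5): only reaches (3,5)(W), (2,5)(W), (1,5)(W), (5,3)(W), (5,0)(W), all W → L
(6,0): only reaches (4,0)(W), (3,0)(W), (2,0)(W), all W → L
(6,1): only reaches (4,1)(W), (3,1)(W), (2,1)(W), all W → L
(6,4): only reaches (4,4)(W), (3,4)(W), (2,4)(W), (6,2)(W), all W → L
(6,7): only reaches (4,7)(W), (3,7)(W), (2,7)(W), (6,5)(W), (6,2)(W), all W → L
(6,8): only reaches (4,8)(W), (3,8)(W), (2,8)(W), (6,6)(W), (6,3)(W), all W → L
(7,0): only reaches (5,0)(W), (4,0)(W), (3,0)(W), all W → L
(7,1): only reaches (5,1)(W), (4,1)(W), (3,1)(W), all W → L
(7,4): only reaches (5,4)(W), (4,4)(W), (3,4)(W), (7,2)(W), all W → L
(7,7): only reaches (5,7)(W), (4,7)(W), (3,7)(W), (7,5)(W), (7,2)(W), all W → L
(7,8): only reaches (5,8)(W), (4,8)(W), (3,8)(W), (7,6)(W), (7,3)(W), all W → L
(8,2): only reaches (6,2)(W), (5,2)(W), (4,2)(W), (8,0)(W), all W → L
(8,3): only reaches (6,3)(W), (5,3)(W), (4,3)(W), (8,1)(W), all W → L
(8,6): only reaches (6,6)(W), (5,6)(W), (4,6)(W), (8,4)(W), (8,1)(W), all W → L
(8,9): only reaches (6,9)(W), (5,9)(W), (4,9)(W), (8,7)(W), (8,4)(W), all W → L
(9,2): only reaches (7,2)(W), (6,2)(W), (5,2)(W), (9,0)(W), all W → L
(9,3): only reaches (7,3)(W), (6,3)(W), (5,3)(W), (9,1)(W), all W → L
(9,6): only reaches (7,6)(W), (6,6)(W), (5,6)(W), (9,4)(W), (9,1)(W), all W → L
(9,9): only reaches (7,9)(W), (6,9)(W), (5,9)(W), (9,7)(W), (9,4)(W), all W → L
Every other cell has at least one move into one of the L cells above, so it is W.
L cells per row: a=0: 5, a=1: 5, a=2: 4, a=3: 4, a=4: 1, a=5: 1, a=6: 5, a=7: 5, a=8: 4, a=9: 4; total 38.

38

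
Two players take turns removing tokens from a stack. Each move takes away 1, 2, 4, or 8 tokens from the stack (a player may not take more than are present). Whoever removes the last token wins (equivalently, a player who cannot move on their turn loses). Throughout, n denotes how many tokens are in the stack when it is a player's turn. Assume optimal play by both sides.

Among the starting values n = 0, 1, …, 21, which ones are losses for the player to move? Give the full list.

0, 3, 6, 9, 12, 15, 18, 21

Classify positions by backward induction: terminal positions (no move available) are L. From any other position, the mover wins iff some move reaches an L.
n=0: no move → L
n=1: reaches L-position 0 → W
n=2: reaches L-position 0 → W
n=3: only reaches 2(W), 1(W), all W → L
n=4: reaches L-position 3 → W
n=5: reaches L-position 3 → W
n=6: only reaches 5(W), 4(W), 2(W), all W → L
n=7: reaches L-position 6 → W
n=8: reaches L-position 6 → W
n=9: only reaches 8(W), 7(W), 5(W), 1(W), all W → L
n=10: reaches L-position 9 → W
n=11: reaches L-position 9 → W
n=12: only reaches 11(W), 10(W), 8(W), 4(W), all W → L
n=13: reaches L-position 12 → W
n=14: reaches L-position 12 → W
n=15: only reaches 14(W), 13(W), 11(W), 7(W), all W → L
n=16: reaches L-position 15 → W
n=17: reaches L-position 15 → W
n=18: only reaches 17(W), 16(W), 14(W), 10(W), all W → L
n=19: reaches L-position 18 → W
n=20: reaches L-position 18 → W
n=21: only reaches 20(W), 19(W), 17(W), 13(W), all W → L
The losing starting values of n are exactly the entries labelled L in this table (8 of them).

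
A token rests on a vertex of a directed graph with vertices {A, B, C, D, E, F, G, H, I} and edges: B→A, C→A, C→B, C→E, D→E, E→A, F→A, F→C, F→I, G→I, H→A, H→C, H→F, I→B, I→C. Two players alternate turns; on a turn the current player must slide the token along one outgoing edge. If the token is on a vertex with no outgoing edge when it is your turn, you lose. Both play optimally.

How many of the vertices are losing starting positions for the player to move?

Classify positions by backward induction: terminal positions (no move available) are L. From any other position, the mover wins iff some move reaches an L.
Every edge goes from a vertex to one that appears earlier in the order A, E, B, C, I, F, H, D, G, so processing vertices in that order labels each vertex after all of its successors.
A: no outgoing edge → L
E: →A(L), so W
B: →A(L), so W
C: →A(L), so W
I: →C(W), B(W) — all W, so L
F: →I(L), so W
H: →A(L), so W
D: →E(W) only, which is W, so L
G: →I(L), so W
The L vertices are A, D, I; that is 3 in all.

3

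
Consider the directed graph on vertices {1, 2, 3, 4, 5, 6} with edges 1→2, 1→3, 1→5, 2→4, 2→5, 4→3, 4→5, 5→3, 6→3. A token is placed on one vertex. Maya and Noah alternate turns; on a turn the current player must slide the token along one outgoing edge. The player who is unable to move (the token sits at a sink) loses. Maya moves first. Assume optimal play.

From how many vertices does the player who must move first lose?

Positions with no move are L. A position that does have a move is losing for the player to move precisely when every available move leads to a winning position for the opponent. Fill in the labels:
Every edge goes from a vertex to one that appears earlier in the order 3, 5, 4, 6, 2, 1, so processing vertices in that order labels each vertex after all of its successors.
3: no outgoing edge → L
5: can move to 3, which is L ⇒ W
4: can move to 3, which is L ⇒ W
6: can move to 3, which is L ⇒ W
2: moves to 4(W), 5(W); every one is W ⇒ L
1: can move to 2, which is L ⇒ W
The L vertices are 2, 3; that is 2 in all.

2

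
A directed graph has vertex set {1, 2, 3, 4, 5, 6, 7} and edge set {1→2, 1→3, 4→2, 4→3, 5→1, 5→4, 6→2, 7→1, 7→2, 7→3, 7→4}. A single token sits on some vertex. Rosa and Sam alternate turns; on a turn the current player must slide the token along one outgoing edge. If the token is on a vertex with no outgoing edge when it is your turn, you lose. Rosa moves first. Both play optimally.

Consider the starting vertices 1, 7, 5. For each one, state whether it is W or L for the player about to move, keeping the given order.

Classify positions by backward induction: terminal positions (no move available) are L. From any other position, the mover wins iff some move reaches an L.
Every edge goes from a vertex to one that appears earlier in the order 2, 3, 1, 4, 7, 5, 6, so processing vertices in that order labels each vertex after all of its successors.
2: no outgoing edge → L
3: no outgoing edge → L
1: reaches L-position 3 → W
4: reaches L-position 3 → W
7: reaches L-position 3 → W
5: only reaches 4(W), 1(W), all W → L
6: reaches L-position 2 → W

1: W, 7: W, 5: L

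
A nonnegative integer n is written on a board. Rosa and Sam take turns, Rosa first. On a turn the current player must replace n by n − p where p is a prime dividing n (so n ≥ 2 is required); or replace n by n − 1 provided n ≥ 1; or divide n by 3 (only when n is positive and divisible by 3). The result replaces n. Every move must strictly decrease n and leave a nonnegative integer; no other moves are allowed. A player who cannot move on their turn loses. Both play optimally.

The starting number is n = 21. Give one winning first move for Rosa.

Positions with no move are L. A position that does have a move is losing for the player to move precisely when every available move leads to a winning position for the opponent. Fill in the labels:
n=0: no move → L
n=1: W (go to 0, an L position)
n=2: W (go to 0, an L position)
n=3: W (go to 0, an L position)
n=4: L (options 2(W), 3(W) are all W)
n=5: W (go to 0, an L position)
n=6: W (go to 4, an L position)
n=7: W (go to 0, an L position)
n=8: L (options 6(W), 7(W) are all W)
n=9: W (go to 8, an L position)
n=10: W (go to 8, an L position)
n=11: W (go to 0, an L position)
n=12: W (go to 4, an L position)
n=13: W (go to 0, an L position)
n=14: L (options 7(W), 12(W), 13(W) are all W)
n=15: W (go to 14, an L position)
n=16: W (go to 14, an L position)
n=17: W (go to 0, an L position)
n=18: L (options 6(W), 15(W), 16(W), 17(W) are all W)
n=19: W (go to 0, an L position)
n=20: W (go to 18, an L position)
n=21: W (go to 14, an L position)
From 21, the L positions reachable in one move are: 14, 18. Any move reaching one of these is winning.

Move to 14.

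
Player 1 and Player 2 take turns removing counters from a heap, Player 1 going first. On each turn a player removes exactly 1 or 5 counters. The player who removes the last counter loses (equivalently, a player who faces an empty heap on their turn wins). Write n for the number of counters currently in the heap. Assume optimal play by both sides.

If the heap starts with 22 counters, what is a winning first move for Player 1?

Remove 1, leaving 21.

Positions with no move are W. A position that does have a move is losing for the player to move precisely when every available move leads to a winning position for the opponent. Fill in the labels:
n=0: no move; the opponent has just taken the last counter and therefore loses → W
n=1: →0(W) only, which is W, so L
n=2: →1(L), so W
n=3: →2(W) only, which is W, so L
n=4: →3(L), so W
n=5: →4(W), 0(W) — all W, so L
n=6: →5(L), so W
n=7: →6(W), 2(W) — all W, so L
n=8: →7(L), so W
n=9: →8(W), 4(W) — all W, so L
n=10: →9(L), so W
n=11: →10(W), 6(W) — all W, so L
n=12: →11(L), so W
n=13: →12(W), 8(W) — all W, so L
n=14: →13(L), so W
n=15: →14(W), 10(W) — all W, so L
n=16: →15(L), so W
n=17: →16(W), 12(W) — all W, so L
n=18: →17(L), so W
n=19: →18(W), 14(W) — all W, so L
n=20: →19(L), so W
n=21: →20(W), 16(W) — all W, so L
n=22: →21(L), so W
From 22, the L positions reachable in one move are: 21, 17. Any move reaching one of these is winning.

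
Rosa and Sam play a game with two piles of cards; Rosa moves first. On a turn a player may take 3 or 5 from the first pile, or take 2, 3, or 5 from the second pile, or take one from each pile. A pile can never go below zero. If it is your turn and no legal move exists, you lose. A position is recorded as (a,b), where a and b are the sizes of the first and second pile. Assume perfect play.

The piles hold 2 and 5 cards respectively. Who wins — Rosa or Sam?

Label each position W (a win for the player to move) or L (a loss). A position with no legal move is L; any other position is W exactly when some move reaches an L, and L when every move reaches a W.
No move ever increases a pile, so every position that can arise here has a ≤ 2 and b ≤ 5; it is enough to label the cells with 0 ≤ a ≤ 2 and 0 ≤ b ≤ 5.
Every move lowers a or b (never raises either), so fill the grid row by row in increasing a, and left to right within a row: each cell's successors are then already labelled.
      b=0  b=1  b=2  b=3  b=4  b=5
a=0:    L    L    W    W    W    W
a=1:    L    W    W    W    L    W
a=2:    L    W    W    W    L    W
Cells with no legal move (terminal, hence L): (0,0), (0,1), (1,0), (2,0).
The remaining L cells, each justified by listing all of its moves:
(1,4): only reaches (1,2)(W), (1,1)(W), (0,3)(W), all W → L
(2,4): only reaches (2,2)(W), (2,1)(W), (1,3)(W), all W → L
Every other cell has at least one move into one of the L cells above, so it is W.
From (2,5) Rosa can move to (2,0), reaching an L position.

Rosa wins.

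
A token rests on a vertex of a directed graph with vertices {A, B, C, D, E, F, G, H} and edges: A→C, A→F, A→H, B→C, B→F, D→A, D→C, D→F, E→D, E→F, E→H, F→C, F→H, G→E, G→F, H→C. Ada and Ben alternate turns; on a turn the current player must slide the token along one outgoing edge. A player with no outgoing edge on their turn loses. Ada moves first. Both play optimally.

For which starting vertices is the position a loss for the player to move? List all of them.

Build the W/L table. Terminal = L. A non-terminal position is W if it has a move to some L; otherwise it is L.
Every edge goes from a vertex to one that appears earlier in the order C, H, F, A, B, D, E, G, so processing vertices in that order labels each vertex after all of its successors.
C: no outgoing edge → L
H: reaches L-position C → W
F: reaches L-position C → W
A: reaches L-position C → W
B: reaches L-position C → W
D: reaches L-position C → W
E: only reaches D(W), F(W), H(W), all W → L
G: reaches L-position E → W
Reading off the rows marked L gives the requested list; there are 2 such vertices.

C, E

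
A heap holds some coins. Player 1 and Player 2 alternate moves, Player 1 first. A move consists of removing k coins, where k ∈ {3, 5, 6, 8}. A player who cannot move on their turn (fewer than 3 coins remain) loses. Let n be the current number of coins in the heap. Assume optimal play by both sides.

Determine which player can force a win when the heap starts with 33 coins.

Positions with no move are L. A position that does have a move is losing for the player to move precisely when every available move leads to a winning position for the opponent. Fill in the labels:
n=0: no move → L
n=1: no move → L
n=2: no move → L
n=3: reaches L-position 0 → W
n=4: reaches L-position 1 → W
n=5: reaches L-position 2 → W
n=6: reaches L-position 1 → W
n=7: reaches L-position 2 → W
n=8: reaches L-position 2 → W
n=9: reaches L-position 1 → W
n=10: reaches L-position 2 → W
n=11: only reaches 8(W), 6(W), 5(W), 3(W), all W → L
n=12: only reaches 9(W), 7(W), 6(W), 4(W), all W → L
n=13: only reaches 10(W), 8(W), 7(W), 5(W), all W → L
n=14: reaches L-position 11 → W
n=15: reaches L-position 12 → W
n=16: reaches L-position 13 → W
n=17: reaches L-position 12 → W
n=18: reaches L-position 13 → W
n=19: reaches L-position 13 → W
n=20: reaches L-position 12 → W
n=21: reaches L-position 13 → W
n=22: only reaches 19(W), 17(W), 16(W), 14(W), all W → L
n=23: only reaches 20(W), 18(W), 17(W), 15(W), all W → L
n=24: only reaches 21(W), 19(W), 18(W), 16(W), all W → L
n=25: reaches L-position 22 → W
n=26: reaches L-position 23 → W
n=27: reaches L-position 24 → W
n=28: reaches L-position 23 → W
n=29: reaches L-position 24 → W
n=30: reaches L-position 24 → W
n=31: reaches L-position 23 → W
n=32: reaches L-position 24 → W
n=33: only reaches 30(W), 28(W), 27(W), 25(W), all W → L
The starting position 33 is L: whatever Player 1 does, the opponent receives a W position.

Player 2 wins.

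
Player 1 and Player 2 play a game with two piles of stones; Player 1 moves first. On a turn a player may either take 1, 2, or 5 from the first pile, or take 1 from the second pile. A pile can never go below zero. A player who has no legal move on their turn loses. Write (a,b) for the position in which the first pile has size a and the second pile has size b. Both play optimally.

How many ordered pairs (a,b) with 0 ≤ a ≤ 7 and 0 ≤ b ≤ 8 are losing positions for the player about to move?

Classify positions by backward induction: terminal positions (no move available) are L. From any other position, the mover wins iff some move reaches an L.
Every move lowers a or b (never raises either), so fill the grid row by row in increasing a, and left to right within a row: each cell's successors are then already labelled.
      b=0  b=1  b=2  b=3  b=4  b=5  b=6  b=7  b=8
a=0:    L    W    L    W    L    W    L    W    L
a=1:    W    L    W    L    W    L    W    L    W
a=2:    W    W    W    W    W    W    W    W    W
a=3:    L    W    L    W    L    W    L    W    L
a=4:    W    L    W    L    W    L    W    L    W
a=5:    W    W    W    W    W    W    W    W    W
a=6:    L    W    L    W    L    W    L    W    L
a=7:    W    L    W    L    W    L    W    L    W
Cells with no legal move (terminal, hence L): (0,0).
The remaining L cells, each justified by listing all of its moves:
(0,2): the only move is to (0,1)(W), a W ⇒ L
(0,4): the only move is to (0,3)(W), a W ⇒ L
(0,6): the only move is to (0,5)(W), a W ⇒ L
(0,8): the only move is to (0,7)(W), a W ⇒ L
(1,1): moves to (0,1)(W), (1,0)(W); every one is W ⇒ L
(1,3): moves to (0,3)(W), (1,2)(W); every one is W ⇒ L
(1,5): moves to (0,5)(W), (1,4)(W); every one is W ⇒ L
(1,7): moves to (0,7)(W), (1,6)(W); every one is W ⇒ L
(3,0): moves to (2,0)(W), (1,0)(W); every one is W ⇒ L
(3,2): moves to (2,2)(W), (1,2)(W), (3,1)(W); every one is W ⇒ L
(3,4): moves to (2,4)(W), (1,4)(W), (3,3)(W); every one is W ⇒ L
(3,6): moves to (2,6)(W), (1,6)(W), (3,5)(W); every one is W ⇒ L
(3,8): moves to (2,8)(W), (1,8)(W), (3,7)(W); every one is W ⇒ L
(4,1): moves to (3,1)(W), (2,1)(W), (4,0)(W); every one is W ⇒ L
(4,3): moves to (3,3)(W), (2,3)(W), (4,2)(W); every one is W ⇒ L
(4,5): moves to (3,5)(W), (2,5)(W), (4,4)(W); every one is W ⇒ L
(4,7): moves to (3,7)(W), (2,7)(W), (4,6)(W); every one is W ⇒ L
(6,0): moves to (5,0)(W), (4,0)(W), (1,0)(W); every one is W ⇒ L
(6,2): moves to (5,2)(W), (4,2)(W), (1,2)(W), (6,1)(W); every one is W ⇒ L
(6,4): moves to (5,4)(W), (4,4)(W), (1,4)(W), (6,3)(W); every one is W ⇒ L
(6,6): moves to (5,6)(W), (4,6)(W), (1,6)(W), (6,5)(W); every one is W ⇒ L
(6,8): moves to (5,8)(W), (4,8)(W), (1,8)(W), (6,7)(W); every one is W ⇒ L
(7,1): moves to (6,1)(W), (5,1)(W), (2,1)(W), (7,0)(W); every one is W ⇒ L
(7,3): moves to (6,3)(W), (5,3)(W), (2,3)(W), (7,2)(W); every one is W ⇒ L
(7,5): moves to (6,5)(W), (5,5)(W), (2,5)(W), (7,4)(W); every one is W ⇒ L
(7,7): moves to (6,7)(W), (5,7)(W), (2,7)(W), (7,6)(W); every one is W ⇒ L
Every other cell has at least one move into one of the L cells above, so it is W.
L cells per row: a=0: 5, a=1: 4, a=2: 0, a=3: 5, a=4: 4, a=5: 0, a=6: 5, a=7: 4; total 27.

27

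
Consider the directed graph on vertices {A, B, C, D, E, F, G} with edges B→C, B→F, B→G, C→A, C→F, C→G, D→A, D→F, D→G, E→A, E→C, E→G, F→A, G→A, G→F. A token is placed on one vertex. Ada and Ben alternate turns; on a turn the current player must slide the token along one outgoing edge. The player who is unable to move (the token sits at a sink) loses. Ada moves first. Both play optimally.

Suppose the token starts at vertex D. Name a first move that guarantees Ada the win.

Positions with no move are L. A position that does have a move is losing for the player to move precisely when every available move leads to a winning position for the opponent. Fill in the labels:
Every edge goes from a vertex to one that appears earlier in the order A, F, G, C, D, B, E, so processing vertices in that order labels each vertex after all of its successors.
A: no outgoing edge → L
F: W (go to A, an L position)
G: W (go to A, an L position)
C: W (go to A, an L position)
D: W (go to A, an L position)
B: L (options C(W), G(W), F(W) are all W)
E: W (go to A, an L position)
From D, the L positions reachable in one move are: A.

Move to A.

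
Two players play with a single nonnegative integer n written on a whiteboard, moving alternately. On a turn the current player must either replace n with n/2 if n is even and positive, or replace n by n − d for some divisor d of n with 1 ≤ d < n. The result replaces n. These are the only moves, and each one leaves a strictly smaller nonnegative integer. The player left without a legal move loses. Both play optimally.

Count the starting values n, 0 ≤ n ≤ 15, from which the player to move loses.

9

Use the standard recursion: the mover loses at a terminal position; elsewhere, the mover wins exactly when some move hands the opponent an L position.
n=0: no move → L
n=1: no move → L
n=2: can move to 1, which is L ⇒ W
n=3: the only move is to 2(W), a W ⇒ L
n=4: can move to 3, which is L ⇒ W
n=5: the only move is to 4(W), a W ⇒ L
n=6: can move to 3, which is L ⇒ W
n=7: the only move is to 6(W), a W ⇒ L
n=8: can move to 7, which is L ⇒ W
n=9: moves to 6(W), 8(W); every one is W ⇒ L
n=10: can move to 5, which is L ⇒ W
n=11: the only move is to 10(W), a W ⇒ L
n=12: can move to 9, which is L ⇒ W
n=13: the only move is to 12(W), a W ⇒ L
n=14: can move to 7, which is L ⇒ W
n=15: moves to 10(W), 12(W), 14(W); every one is W ⇒ L
L entries with 0 ≤ n ≤ 15: n = 0, 1, 3, 5, 7, 9, 11, 13, 15; that makes 9.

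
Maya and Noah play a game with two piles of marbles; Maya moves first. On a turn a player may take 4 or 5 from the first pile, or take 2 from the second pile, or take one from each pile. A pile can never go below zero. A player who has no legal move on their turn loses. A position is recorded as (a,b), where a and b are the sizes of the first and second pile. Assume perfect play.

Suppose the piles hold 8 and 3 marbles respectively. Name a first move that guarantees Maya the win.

Move to (4,3).

Work bottom-up. With no move the player to move loses. Otherwise the position is W if at least one move leads to an L position for the opponent, and L if every move leads to a W.
No move ever increases a pile, so every position that can arise here has a ≤ 8 and b ≤ 3; it is enough to label the cells with 0 ≤ a ≤ 8 and 0 ≤ b ≤ 3.
Every move lowers a or b (never raises either), so fill the grid row by row in increasing a, and left to right within a row: each cell's successors are then already labelled.
      b=0  b=1  b=2  b=3
a=0:    L    L    W    W
a=1:    L    W    W    L
a=2:    L    W    W    L
a=3:    L    W    W    L
a=4:    W    W    L    L
a=5:    W    W    L    W
a=6:    W    L    L    W
a=7:    W    L    W    W
a=8:    W    L    W    W
Cells with no legal move (terminal, hence L): (0,0), (0,1), (1,0), (2,0), (3,0).
The remaining L cells, each justified by listing all of its moves:
(1,3): only reaches (1,1)(W), (0,2)(W), all W → L
(2,3): only reaches (2,1)(W), (1,2)(W), all W → L
(3,3): only reaches (3,1)(W), (2,2)(W), all W → L
(4,2): only reaches (0,2)(W), (4,0)(W), (3,1)(W), all W → L
(4,3): only reaches (0,3)(W), (4,1)(W), (3,2)(W), all W → L
(5,2): only reaches (1,2)(W), (0,2)(W), (5,0)(W), (4,1)(W), all W → L
(6,1): only reaches (2,1)(W), (1,1)(W), (5,0)(W), all W → L
(6,2): only reaches (2,2)(W), (1,2)(W), (6,0)(W), (5,1)(W), all W → L
(7,1): only reaches (3,1)(W), (2,1)(W), (6,0)(W), all W → L
(8,1): only reaches (4,1)(W), (3,1)(W), (7,0)(W), all W → L
Every other cell has at least one move into one of the L cells above, so it is W.
From (8,3), the L positions reachable in one move are: (4,3), (3,3), (8,1). Any move reaching one of these is winning.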